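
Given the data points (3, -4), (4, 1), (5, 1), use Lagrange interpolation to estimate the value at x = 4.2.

Lagrange interpolation formula:
P(x) = Σ yᵢ × Lᵢ(x)
where Lᵢ(x) = Π_{j≠i} (x - xⱼ)/(xᵢ - xⱼ)

L_0(4.2) = (4.2 - 4)/(3 - 4) × (4.2 - 5)/(3 - 5) = -0.080000
L_1(4.2) = (4.2 - 3)/(4 - 3) × (4.2 - 5)/(4 - 5) = 0.960000
L_2(4.2) = (4.2 - 3)/(5 - 3) × (4.2 - 4)/(5 - 4) = 0.120000

P(4.2) = (-4)×L_0(4.2) + 1×L_1(4.2) + 1×L_2(4.2)
P(4.2) = 1.400000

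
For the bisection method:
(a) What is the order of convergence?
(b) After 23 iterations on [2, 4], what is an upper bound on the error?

(a) Bisection has linear (order 1) convergence; the error is halved each step.

(b) Error bound = (b-a)/2^n = (4 - 2)/2^{23}
    = 2/2^{23}

(a) 1 (linear); (b) error ≤ 2.38e-07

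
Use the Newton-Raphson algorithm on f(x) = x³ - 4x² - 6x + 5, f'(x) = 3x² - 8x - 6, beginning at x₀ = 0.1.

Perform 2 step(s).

f(x) = x³ - 4x² - 6x + 5
f'(x) = 3x² - 8x - 6
x₀ = 0.1

Newton-Raphson formula: x_{n+1} = x_n - f(x_n)/f'(x_n)

Iteration 1:
  f(0.100000) = 4.361000
  f'(0.100000) = -6.770000
  x_1 = 0.100000 - 4.361000/(-6.770000) = 0.744165
Iteration 2:
  f(0.744165) = -1.268016
  f'(0.744165) = -10.291977
  x_2 = 0.744165 - (-1.268016)/(-10.291977) = 0.620961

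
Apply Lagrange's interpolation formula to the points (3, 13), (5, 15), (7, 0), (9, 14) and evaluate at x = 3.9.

Lagrange interpolation formula:
P(x) = Σ yᵢ × Lᵢ(x)
where Lᵢ(x) = Π_{j≠i} (x - xⱼ)/(xᵢ - xⱼ)

L_0(3.9) = (3.9 - 5)/(3 - 5) × (3.9 - 7)/(3 - 7) × (3.9 - 9)/(3 - 9) = 0.362313
L_1(3.9) = (3.9 - 3)/(5 - 3) × (3.9 - 7)/(5 - 7) × (3.9 - 9)/(5 - 9) = 0.889312
L_2(3.9) = (3.9 - 3)/(7 - 3) × (3.9 - 5)/(7 - 5) × (3.9 - 9)/(7 - 9) = -0.315562
L_3(3.9) = (3.9 - 3)/(9 - 3) × (3.9 - 5)/(9 - 5) × (3.9 - 7)/(9 - 7) = 0.063938

P(3.9) = 13×L_0(3.9) + 15×L_1(3.9) + 0×L_2(3.9) + 14×L_3(3.9)
P(3.9) = 18.944875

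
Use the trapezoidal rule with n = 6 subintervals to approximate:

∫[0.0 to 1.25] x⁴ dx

f(x) = x⁴
a = 0.0, b = 1.25, n = 6
h = (b - a)/n = 0.208333

Trapezoidal rule: (h/2)[f(x₀) + 2f(x₁) + 2f(x₂) + ... + f(xₙ)]

x_0 = 0.0000, f(x_0) = 0.000000, coefficient = 1
x_1 = 0.2083, f(x_1) = 0.001884, coefficient = 2
x_2 = 0.4167, f(x_2) = 0.030141, coefficient = 2
x_3 = 0.6250, f(x_3) = 0.152588, coefficient = 2
x_4 = 0.8333, f(x_4) = 0.482253, coefficient = 2
x_5 = 1.0417, f(x_5) = 1.177376, coefficient = 2
x_6 = 1.2500, f(x_6) = 2.441406, coefficient = 1

I ≈ (0.208333/2) × 6.129889 = 0.638530
Exact value: 0.610352
Error: 0.028179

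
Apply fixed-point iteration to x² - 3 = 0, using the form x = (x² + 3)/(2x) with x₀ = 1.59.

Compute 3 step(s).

Equation: x² - 3 = 0
Fixed-point form: x = (x² + 3)/(2x)
x₀ = 1.59

x_1 = g(1.590000) = 1.738396
x_2 = g(1.738396) = 1.732062
x_3 = g(1.732062) = 1.732051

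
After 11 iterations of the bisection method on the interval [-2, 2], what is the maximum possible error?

Bisection error bound: |error| ≤ (b-a)/2^n
|error| ≤ (2 - (-2))/2^11 = 4/2^11
|error| ≤ 0.0019531250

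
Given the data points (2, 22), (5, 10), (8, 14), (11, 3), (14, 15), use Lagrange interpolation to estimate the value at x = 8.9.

Lagrange interpolation formula:
P(x) = Σ yᵢ × Lᵢ(x)
where Lᵢ(x) = Π_{j≠i} (x - xⱼ)/(xᵢ - xⱼ)

L_0(8.9) = (8.9 - 5)/(2 - 5) × (8.9 - 8)/(2 - 8) × (8.9 - 11)/(2 - 11) × (8.9 - 14)/(2 - 14) = 0.019338
L_1(8.9) = (8.9 - 2)/(5 - 2) × (8.9 - 8)/(5 - 8) × (8.9 - 11)/(5 - 11) × (8.9 - 14)/(5 - 14) = -0.136850
L_2(8.9) = (8.9 - 2)/(8 - 2) × (8.9 - 5)/(8 - 5) × (8.9 - 11)/(8 - 11) × (8.9 - 14)/(8 - 14) = 0.889525
L_3(8.9) = (8.9 - 2)/(11 - 2) × (8.9 - 5)/(11 - 5) × (8.9 - 8)/(11 - 8) × (8.9 - 14)/(11 - 14) = 0.254150
L_4(8.9) = (8.9 - 2)/(14 - 2) × (8.9 - 5)/(14 - 5) × (8.9 - 8)/(14 - 8) × (8.9 - 11)/(14 - 11) = -0.026163

P(8.9) = 22×L_0(8.9) + 10×L_1(8.9) + 14×L_2(8.9) + 3×L_3(8.9) + 15×L_4(8.9)
P(8.9) = 11.880288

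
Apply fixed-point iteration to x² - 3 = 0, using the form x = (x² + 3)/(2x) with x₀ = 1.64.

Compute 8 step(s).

Equation: x² - 3 = 0
Fixed-point form: x = (x² + 3)/(2x)
x₀ = 1.64

x_1 = g(1.640000) = 1.734634
x_2 = g(1.734634) = 1.732053
x_3 = g(1.732053) = 1.732051
x_4 = g(1.732051) = 1.732051
x_5 = g(1.732051) = 1.732051
x_6 = g(1.732051) = 1.732051
x_7 = g(1.732051) = 1.732051
x_8 = g(1.732051) = 1.732051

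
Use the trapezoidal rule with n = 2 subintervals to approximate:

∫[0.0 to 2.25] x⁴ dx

f(x) = x⁴
a = 0.0, b = 2.25, n = 2
h = (b - a)/n = 1.125000

Trapezoidal rule: (h/2)[f(x₀) + 2f(x₁) + 2f(x₂) + ... + f(xₙ)]

x_0 = 0.0000, f(x_0) = 0.000000, coefficient = 1
x_1 = 1.1250, f(x_1) = 1.601807, coefficient = 2
x_2 = 2.2500, f(x_2) = 25.628906, coefficient = 1

I ≈ (1.125000/2) × 28.832520 = 16.218292
Exact value: 11.533008
Error: 4.685284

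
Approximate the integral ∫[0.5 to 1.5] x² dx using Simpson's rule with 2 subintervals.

f(x) = x²
a = 0.5, b = 1.5, n = 2
h = (b - a)/n = 0.500000

Simpson's rule: (h/3)[f(x₀) + 4f(x₁) + 2f(x₂) + ... + f(xₙ)]

x_0 = 0.5000, f(x_0) = 0.250000, coefficient = 1
x_1 = 1.0000, f(x_1) = 1.000000, coefficient = 4
x_2 = 1.5000, f(x_2) = 2.250000, coefficient = 1

I ≈ (0.500000/3) × 6.500000 = 1.083333
Exact value: 1.083333
Error: 0.000000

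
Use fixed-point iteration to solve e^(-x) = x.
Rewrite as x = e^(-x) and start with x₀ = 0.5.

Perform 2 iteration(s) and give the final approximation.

Equation: e^(-x) = x
Fixed-point form: x = e^(-x)
x₀ = 0.5

x_1 = g(0.500000) = 0.606531
x_2 = g(0.606531) = 0.545239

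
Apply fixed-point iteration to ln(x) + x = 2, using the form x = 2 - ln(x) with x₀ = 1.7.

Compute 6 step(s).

Equation: ln(x) + x = 2
Fixed-point form: x = 2 - ln(x)
x₀ = 1.7

x_1 = g(1.700000) = 1.469372
x_2 = g(1.469372) = 1.615165
x_3 = g(1.615165) = 1.520563
x_4 = g(1.520563) = 1.580919
x_5 = g(1.580919) = 1.541993
x_6 = g(1.541993) = 1.566924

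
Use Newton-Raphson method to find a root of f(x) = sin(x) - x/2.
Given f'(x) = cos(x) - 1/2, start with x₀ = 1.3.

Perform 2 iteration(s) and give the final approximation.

f(x) = sin(x) - x/2
f'(x) = cos(x) - 1/2
x₀ = 1.3

Newton-Raphson formula: x_{n+1} = x_n - f(x_n)/f'(x_n)

Iteration 1:
  f(1.300000) = 0.313558
  f'(1.300000) = -0.232501
  x_1 = 1.300000 - 0.313558/(-0.232501) = 2.648631
Iteration 2:
  f(2.648631) = -0.851078
  f'(2.648631) = -1.380935
  x_2 = 2.648631 - (-0.851078)/(-1.380935) = 2.032325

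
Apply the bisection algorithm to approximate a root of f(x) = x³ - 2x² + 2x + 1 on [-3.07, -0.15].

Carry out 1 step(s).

f(x) = x³ - 2x² + 2x + 1
Initial interval: [-3.07, -0.15]

Iteration 1:
  c_1 = (-3.070000 + (-0.150000))/2 = -1.610000
  f(c_1) = f(-1.610000) = -11.577481
  f(a) × f(c) ≥ 0, new interval: [-1.610000, -0.150000]

After 1 iteration(s), the approximation is c_1 = -1.610000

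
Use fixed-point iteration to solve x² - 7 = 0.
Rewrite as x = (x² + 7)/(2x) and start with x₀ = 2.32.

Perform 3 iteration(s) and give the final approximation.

Equation: x² - 7 = 0
Fixed-point form: x = (x² + 7)/(2x)
x₀ = 2.32

x_1 = g(2.320000) = 2.668621
x_2 = g(2.668621) = 2.645849
x_3 = g(2.645849) = 2.645751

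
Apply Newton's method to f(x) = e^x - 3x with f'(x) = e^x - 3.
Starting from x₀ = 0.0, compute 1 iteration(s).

f(x) = e^x - 3x
f'(x) = e^x - 3
x₀ = 0.0

Newton-Raphson formula: x_{n+1} = x_n - f(x_n)/f'(x_n)

Iteration 1:
  f(0.000000) = 1.000000
  f'(0.000000) = -2.000000
  x_1 = 0.000000 - 1.000000/(-2.000000) = 0.500000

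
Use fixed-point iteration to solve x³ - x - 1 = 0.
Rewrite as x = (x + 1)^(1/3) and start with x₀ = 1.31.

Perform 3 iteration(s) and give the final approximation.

Equation: x³ - x - 1 = 0
Fixed-point form: x = (x + 1)^(1/3)
x₀ = 1.31

x_1 = g(1.310000) = 1.321916
x_2 = g(1.321916) = 1.324186
x_3 = g(1.324186) = 1.324617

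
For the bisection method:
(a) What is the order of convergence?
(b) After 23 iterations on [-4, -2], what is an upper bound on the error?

(a) Bisection has linear (order 1) convergence; the error is halved each step.

(b) Error bound = (b-a)/2^n = (-2 - (-4))/2^{23}
    = 2/2^{23}

(a) 1 (linear); (b) error ≤ 2.38e-07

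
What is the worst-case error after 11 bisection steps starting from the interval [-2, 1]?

Bisection error bound: |error| ≤ (b-a)/2^n
|error| ≤ (1 - (-2))/2^11 = 3/2^11
|error| ≤ 0.0014648438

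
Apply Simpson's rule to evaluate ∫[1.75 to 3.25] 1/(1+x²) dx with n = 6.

f(x) = 1/(1+x²)
a = 1.75, b = 3.25, n = 6
h = (b - a)/n = 0.250000

Simpson's rule: (h/3)[f(x₀) + 4f(x₁) + 2f(x₂) + ... + f(xₙ)]

x_0 = 1.7500, f(x_0) = 0.246154, coefficient = 1
x_1 = 2.0000, f(x_1) = 0.200000, coefficient = 4
x_2 = 2.2500, f(x_2) = 0.164948, coefficient = 2
x_3 = 2.5000, f(x_3) = 0.137931, coefficient = 4
x_4 = 2.7500, f(x_4) = 0.116788, coefficient = 2
x_5 = 3.0000, f(x_5) = 0.100000, coefficient = 4
x_6 = 3.2500, f(x_6) = 0.086486, coefficient = 1

I ≈ (0.250000/3) × 2.647838 = 0.220653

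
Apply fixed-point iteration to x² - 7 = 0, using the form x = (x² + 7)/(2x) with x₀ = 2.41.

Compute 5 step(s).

Equation: x² - 7 = 0
Fixed-point form: x = (x² + 7)/(2x)
x₀ = 2.41

x_1 = g(2.410000) = 2.657282
x_2 = g(2.657282) = 2.645776
x_3 = g(2.645776) = 2.645751
x_4 = g(2.645751) = 2.645751
x_5 = g(2.645751) = 2.645751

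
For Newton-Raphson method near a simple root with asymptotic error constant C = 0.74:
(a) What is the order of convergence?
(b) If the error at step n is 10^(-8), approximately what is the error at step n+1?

(a) Newton-Raphson has quadratic (order 2) convergence near simple roots.
    This means |e_{n+1}| ≈ C|e_n|².

(b) With |e_n| = 10^(-8) and C = 0.74:
    |e_{n+1}| ≈ 0.74 × (10^(-8))² = 0.74 × 10^(-16)

(a) 2 (quadratic); (b) |e_{n+1}| ≈ 7.400e-17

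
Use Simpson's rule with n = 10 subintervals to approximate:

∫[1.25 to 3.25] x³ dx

f(x) = x³
a = 1.25, b = 3.25, n = 10
h = (b - a)/n = 0.200000

Simpson's rule: (h/3)[f(x₀) + 4f(x₁) + 2f(x₂) + ... + f(xₙ)]

x_0 = 1.2500, f(x_0) = 1.953125, coefficient = 1
x_1 = 1.4500, f(x_1) = 3.048625, coefficient = 4
x_2 = 1.6500, f(x_2) = 4.492125, coefficient = 2
x_3 = 1.8500, f(x_3) = 6.331625, coefficient = 4
x_4 = 2.0500, f(x_4) = 8.615125, coefficient = 2
x_5 = 2.2500, f(x_5) = 11.390625, coefficient = 4
x_6 = 2.4500, f(x_6) = 14.706125, coefficient = 2
x_7 = 2.6500, f(x_7) = 18.609625, coefficient = 4
x_8 = 2.8500, f(x_8) = 23.149125, coefficient = 2
x_9 = 3.0500, f(x_9) = 28.372625, coefficient = 4
x_10 = 3.2500, f(x_10) = 34.328125, coefficient = 1

I ≈ (0.200000/3) × 409.218750 = 27.281250
Exact value: 27.281250
Error: 0.000000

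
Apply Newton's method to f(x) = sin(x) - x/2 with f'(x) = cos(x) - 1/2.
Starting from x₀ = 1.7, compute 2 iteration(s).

f(x) = sin(x) - x/2
f'(x) = cos(x) - 1/2
x₀ = 1.7

Newton-Raphson formula: x_{n+1} = x_n - f(x_n)/f'(x_n)

Iteration 1:
  f(1.700000) = 0.141665
  f'(1.700000) = -0.628844
  x_1 = 1.700000 - 0.141665/(-0.628844) = 1.925278
Iteration 2:
  f(1.925278) = -0.024812
  f'(1.925278) = -0.847104
  x_2 = 1.925278 - (-0.024812)/(-0.847104) = 1.895987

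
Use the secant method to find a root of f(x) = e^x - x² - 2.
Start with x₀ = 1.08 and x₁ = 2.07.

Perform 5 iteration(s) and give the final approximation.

f(x) = e^x - x² - 2
x₀ = 1.08, x₁ = 2.07

Secant formula: x_{n+1} = x_n - f(x_n)(x_n - x_{n-1})/(f(x_n) - f(x_{n-1}))

Iteration 1:
  f(1.080000) = -0.221720
  f(2.070000) = 1.639923
  x_2 = 2.070000 - 1.639923×(2.070000 - 1.080000)/(1.639923 - (-0.221720))
       = 1.197908
Iteration 2:
  f(2.070000) = 1.639923
  f(1.197908) = -0.121805
  x_3 = 1.197908 - (-0.121805)×(1.197908 - 2.070000)/(-0.121805 - 1.639923)
       = 1.258204
Iteration 3:
  f(1.197908) = -0.121805
  f(1.258204) = -0.063982
  x_4 = 1.258204 - (-0.063982)×(1.258204 - 1.197908)/(-0.063982 - (-0.121805))
       = 1.324922
Iteration 4:
  f(1.258204) = -0.063982
  f(1.324922) = 0.006473
  x_5 = 1.324922 - 0.006473×(1.324922 - 1.258204)/(0.006473 - (-0.063982))
       = 1.318792
Iteration 5:
  f(1.324922) = 0.006473
  f(1.318792) = -0.000311
  x_6 = 1.318792 - (-0.000311)×(1.318792 - 1.324922)/(-0.000311 - 0.006473)
       = 1.319072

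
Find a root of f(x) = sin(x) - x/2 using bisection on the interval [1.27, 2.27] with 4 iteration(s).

f(x) = sin(x) - x/2
Initial interval: [1.27, 2.27]

Iteration 1:
  c_1 = (1.270000 + 2.270000)/2 = 1.770000
  f(c_1) = f(1.770000) = 0.095224
  f(a) × f(c) ≥ 0, new interval: [1.770000, 2.270000]
Iteration 2:
  c_2 = (1.770000 + 2.270000)/2 = 2.020000
  f(c_2) = f(2.020000) = -0.109207
  f(a) × f(c) < 0, new interval: [1.770000, 2.020000]
Iteration 3:
  c_3 = (1.770000 + 2.020000)/2 = 1.895000
  f(c_3) = f(1.895000) = 0.000405
  f(a) × f(c) ≥ 0, new interval: [1.895000, 2.020000]
Iteration 4:
  c_4 = (1.895000 + 2.020000)/2 = 1.957500
  f(c_4) = f(1.957500) = -0.052593
  f(a) × f(c) < 0, new interval: [1.895000, 1.957500]

After 4 iteration(s), the approximation is c_4 = 1.957500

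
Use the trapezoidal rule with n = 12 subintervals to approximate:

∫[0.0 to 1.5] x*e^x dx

f(x) = x*e^x
a = 0.0, b = 1.5, n = 12
h = (b - a)/n = 0.125000

Trapezoidal rule: (h/2)[f(x₀) + 2f(x₁) + 2f(x₂) + ... + f(xₙ)]

x_0 = 0.0000, f(x_0) = 0.000000, coefficient = 1
x_1 = 0.1250, f(x_1) = 0.141644, coefficient = 2
x_2 = 0.2500, f(x_2) = 0.321006, coefficient = 2
x_3 = 0.3750, f(x_3) = 0.545622, coefficient = 2
x_4 = 0.5000, f(x_4) = 0.824361, coefficient = 2
x_5 = 0.6250, f(x_5) = 1.167654, coefficient = 2
x_6 = 0.7500, f(x_6) = 1.587750, coefficient = 2
x_7 = 0.8750, f(x_7) = 2.099016, coefficient = 2
x_8 = 1.0000, f(x_8) = 2.718282, coefficient = 2
x_9 = 1.1250, f(x_9) = 3.465244, coefficient = 2
x_10 = 1.2500, f(x_10) = 4.362929, coefficient = 2
x_11 = 1.3750, f(x_11) = 5.438230, coefficient = 2
x_12 = 1.5000, f(x_12) = 6.722534, coefficient = 1

I ≈ (0.125000/2) × 52.066007 = 3.254125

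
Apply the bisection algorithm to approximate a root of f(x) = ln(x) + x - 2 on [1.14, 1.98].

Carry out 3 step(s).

f(x) = ln(x) + x - 2
Initial interval: [1.14, 1.98]

Iteration 1:
  c_1 = (1.140000 + 1.980000)/2 = 1.560000
  f(c_1) = f(1.560000) = 0.004686
  f(a) × f(c) < 0, new interval: [1.140000, 1.560000]
Iteration 2:
  c_2 = (1.140000 + 1.560000)/2 = 1.350000
  f(c_2) = f(1.350000) = -0.349895
  f(a) × f(c) ≥ 0, new interval: [1.350000, 1.560000]
Iteration 3:
  c_3 = (1.350000 + 1.560000)/2 = 1.455000
  f(c_3) = f(1.455000) = -0.169994
  f(a) × f(c) ≥ 0, new interval: [1.455000, 1.560000]

After 3 iteration(s), the approximation is c_3 = 1.455000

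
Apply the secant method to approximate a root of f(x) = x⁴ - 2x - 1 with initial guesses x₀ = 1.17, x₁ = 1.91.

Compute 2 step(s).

f(x) = x⁴ - 2x - 1
x₀ = 1.17, x₁ = 1.91

Secant formula: x_{n+1} = x_n - f(x_n)(x_n - x_{n-1})/(f(x_n) - f(x_{n-1}))

Iteration 1:
  f(1.170000) = -1.466113
  f(1.910000) = 8.488634
  x_2 = 1.910000 - 8.488634×(1.910000 - 1.170000)/(8.488634 - (-1.466113))
       = 1.278986
Iteration 2:
  f(1.910000) = 8.488634
  f(1.278986) = -0.882116
  x_3 = 1.278986 - (-0.882116)×(1.278986 - 1.910000)/(-0.882116 - 8.488634)
       = 1.338386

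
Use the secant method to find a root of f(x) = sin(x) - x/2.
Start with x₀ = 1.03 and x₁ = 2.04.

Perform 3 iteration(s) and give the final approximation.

f(x) = sin(x) - x/2
x₀ = 1.03, x₁ = 2.04

Secant formula: x_{n+1} = x_n - f(x_n)(x_n - x_{n-1})/(f(x_n) - f(x_{n-1}))

Iteration 1:
  f(1.030000) = 0.342299
  f(2.040000) = -0.128071
  x_2 = 2.040000 - (-0.128071)×(2.040000 - 1.030000)/(-0.128071 - 0.342299)
       = 1.765000
Iteration 2:
  f(2.040000) = -0.128071
  f(1.765000) = 0.098702
  x_3 = 1.765000 - 0.098702×(1.765000 - 2.040000)/(0.098702 - (-0.128071))
       = 1.884692
Iteration 3:
  f(1.765000) = 0.098702
  f(1.884692) = 0.008792
  x_4 = 1.884692 - 0.008792×(1.884692 - 1.765000)/(0.008792 - 0.098702)
       = 1.896396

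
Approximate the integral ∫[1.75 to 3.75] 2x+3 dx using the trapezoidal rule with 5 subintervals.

f(x) = 2x+3
a = 1.75, b = 3.75, n = 5
h = (b - a)/n = 0.400000

Trapezoidal rule: (h/2)[f(x₀) + 2f(x₁) + 2f(x₂) + ... + f(xₙ)]

x_0 = 1.7500, f(x_0) = 6.500000, coefficient = 1
x_1 = 2.1500, f(x_1) = 7.300000, coefficient = 2
x_2 = 2.5500, f(x_2) = 8.100000, coefficient = 2
x_3 = 2.9500, f(x_3) = 8.900000, coefficient = 2
x_4 = 3.3500, f(x_4) = 9.700000, coefficient = 2
x_5 = 3.7500, f(x_5) = 10.500000, coefficient = 1

I ≈ (0.400000/2) × 85.000000 = 17.000000
Exact value: 17.000000
Error: 0.000000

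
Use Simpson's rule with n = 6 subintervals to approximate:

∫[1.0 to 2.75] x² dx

f(x) = x²
a = 1.0, b = 2.75, n = 6
h = (b - a)/n = 0.291667

Simpson's rule: (h/3)[f(x₀) + 4f(x₁) + 2f(x₂) + ... + f(xₙ)]

x_0 = 1.0000, f(x_0) = 1.000000, coefficient = 1
x_1 = 1.2917, f(x_1) = 1.668403, coefficient = 4
x_2 = 1.5833, f(x_2) = 2.506944, coefficient = 2
x_3 = 1.8750, f(x_3) = 3.515625, coefficient = 4
x_4 = 2.1667, f(x_4) = 4.694444, coefficient = 2
x_5 = 2.4583, f(x_5) = 6.043403, coefficient = 4
x_6 = 2.7500, f(x_6) = 7.562500, coefficient = 1

I ≈ (0.291667/3) × 67.875000 = 6.598958
Exact value: 6.598958
Error: 0.000000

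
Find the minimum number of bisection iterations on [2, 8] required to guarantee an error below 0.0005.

We need (b-a)/2^n ≤ 0.0005
(8 - 2)/2^n ≤ 0.0005
6/2^n ≤ 0.0005
2^n ≥ 12000
n ≥ log₂(12000) = 13.55
n ≥ 14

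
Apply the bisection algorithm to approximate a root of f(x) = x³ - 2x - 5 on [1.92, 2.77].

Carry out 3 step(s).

f(x) = x³ - 2x - 5
Initial interval: [1.92, 2.77]

Iteration 1:
  c_1 = (1.920000 + 2.770000)/2 = 2.345000
  f(c_1) = f(2.345000) = 3.205214
  f(a) × f(c) < 0, new interval: [1.920000, 2.345000]
Iteration 2:
  c_2 = (1.920000 + 2.345000)/2 = 2.132500
  f(c_2) = f(2.132500) = 0.432664
  f(a) × f(c) < 0, new interval: [1.920000, 2.132500]
Iteration 3:
  c_3 = (1.920000 + 2.132500)/2 = 2.026250
  f(c_3) = f(2.026250) = -0.733348
  f(a) × f(c) ≥ 0, new interval: [2.026250, 2.132500]

After 3 iteration(s), the approximation is c_3 = 2.026250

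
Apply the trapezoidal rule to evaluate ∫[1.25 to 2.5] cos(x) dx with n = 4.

f(x) = cos(x)
a = 1.25, b = 2.5, n = 4
h = (b - a)/n = 0.312500

Trapezoidal rule: (h/2)[f(x₀) + 2f(x₁) + 2f(x₂) + ... + f(xₙ)]

x_0 = 1.2500, f(x_0) = 0.315322, coefficient = 1
x_1 = 1.5625, f(x_1) = 0.008296, coefficient = 2
x_2 = 1.8750, f(x_2) = -0.299534, coefficient = 2
x_3 = 2.1875, f(x_3) = -0.578349, coefficient = 2
x_4 = 2.5000, f(x_4) = -0.801144, coefficient = 1

I ≈ (0.312500/2) × -2.224994 = -0.347655
Exact value: -0.350512
Error: 0.002857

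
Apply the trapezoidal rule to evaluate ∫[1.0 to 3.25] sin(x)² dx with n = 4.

f(x) = sin(x)²
a = 1.0, b = 3.25, n = 4
h = (b - a)/n = 0.562500

Trapezoidal rule: (h/2)[f(x₀) + 2f(x₁) + 2f(x₂) + ... + f(xₙ)]

x_0 = 1.0000, f(x_0) = 0.708073, coefficient = 1
x_1 = 1.5625, f(x_1) = 0.999931, coefficient = 2
x_2 = 2.1250, f(x_2) = 0.723044, coefficient = 2
x_3 = 2.6875, f(x_3) = 0.192411, coefficient = 2
x_4 = 3.2500, f(x_4) = 0.011706, coefficient = 1

I ≈ (0.562500/2) × 4.550552 = 1.279843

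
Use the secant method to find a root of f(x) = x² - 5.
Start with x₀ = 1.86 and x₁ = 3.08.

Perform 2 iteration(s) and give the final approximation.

f(x) = x² - 5
x₀ = 1.86, x₁ = 3.08

Secant formula: x_{n+1} = x_n - f(x_n)(x_n - x_{n-1})/(f(x_n) - f(x_{n-1}))

Iteration 1:
  f(1.860000) = -1.540400
  f(3.080000) = 4.486400
  x_2 = 3.080000 - 4.486400×(3.080000 - 1.860000)/(4.486400 - (-1.540400))
       = 2.171822
Iteration 2:
  f(3.080000) = 4.486400
  f(2.171822) = -0.283190
  x_3 = 2.171822 - (-0.283190)×(2.171822 - 3.080000)/(-0.283190 - 4.486400)
       = 2.225744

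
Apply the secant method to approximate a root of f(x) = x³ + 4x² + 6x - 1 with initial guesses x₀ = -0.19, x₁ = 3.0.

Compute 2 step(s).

f(x) = x³ + 4x² + 6x - 1
x₀ = -0.19, x₁ = 3.0

Secant formula: x_{n+1} = x_n - f(x_n)(x_n - x_{n-1})/(f(x_n) - f(x_{n-1}))

Iteration 1:
  f(-0.190000) = -2.002459
  f(3.000000) = 80.000000
  x_2 = 3.000000 - 80.000000×(3.000000 - (-0.190000))/(80.000000 - (-2.002459))
       = -0.112102
Iteration 2:
  f(3.000000) = 80.000000
  f(-0.112102) = -1.623752
  x_3 = -0.112102 - (-1.623752)×(-0.112102 - 3.000000)/(-1.623752 - 80.000000)
       = -0.050192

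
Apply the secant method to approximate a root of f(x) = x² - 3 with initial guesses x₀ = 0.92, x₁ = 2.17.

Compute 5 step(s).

f(x) = x² - 3
x₀ = 0.92, x₁ = 2.17

Secant formula: x_{n+1} = x_n - f(x_n)(x_n - x_{n-1})/(f(x_n) - f(x_{n-1}))

Iteration 1:
  f(0.920000) = -2.153600
  f(2.170000) = 1.708900
  x_2 = 2.170000 - 1.708900×(2.170000 - 0.920000)/(1.708900 - (-2.153600))
       = 1.616958
Iteration 2:
  f(2.170000) = 1.708900
  f(1.616958) = -0.385447
  x_3 = 1.616958 - (-0.385447)×(1.616958 - 2.170000)/(-0.385447 - 1.708900)
       = 1.718741
Iteration 3:
  f(1.616958) = -0.385447
  f(1.718741) = -0.045930
  x_4 = 1.718741 - (-0.045930)×(1.718741 - 1.616958)/(-0.045930 - (-0.385447))
       = 1.732510
Iteration 4:
  f(1.718741) = -0.045930
  f(1.732510) = 0.001591
  x_5 = 1.732510 - 0.001591×(1.732510 - 1.718741)/(0.001591 - (-0.045930))
       = 1.732049
Iteration 5:
  f(1.732510) = 0.001591
  f(1.732049) = -0.000006
  x_6 = 1.732049 - (-0.000006)×(1.732049 - 1.732510)/(-0.000006 - 0.001591)
       = 1.732051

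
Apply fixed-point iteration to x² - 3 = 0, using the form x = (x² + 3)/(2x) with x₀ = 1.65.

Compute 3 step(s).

Equation: x² - 3 = 0
Fixed-point form: x = (x² + 3)/(2x)
x₀ = 1.65

x_1 = g(1.650000) = 1.734091
x_2 = g(1.734091) = 1.732052
x_3 = g(1.732052) = 1.732051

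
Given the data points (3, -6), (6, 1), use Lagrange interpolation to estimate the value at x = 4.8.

Lagrange interpolation formula:
P(x) = Σ yᵢ × Lᵢ(x)
where Lᵢ(x) = Π_{j≠i} (x - xⱼ)/(xᵢ - xⱼ)

L_0(4.8) = (4.8 - 6)/(3 - 6) = 0.400000
L_1(4.8) = (4.8 - 3)/(6 - 3) = 0.600000

P(4.8) = (-6)×L_0(4.8) + 1×L_1(4.8)
P(4.8) = -1.800000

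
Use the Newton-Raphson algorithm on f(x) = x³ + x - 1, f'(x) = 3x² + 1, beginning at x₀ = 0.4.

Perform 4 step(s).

f(x) = x³ + x - 1
f'(x) = 3x² + 1
x₀ = 0.4

Newton-Raphson formula: x_{n+1} = x_n - f(x_n)/f'(x_n)

Iteration 1:
  f(0.400000) = -0.536000
  f'(0.400000) = 1.480000
  x_1 = 0.400000 - (-0.536000)/1.480000 = 0.762162
Iteration 2:
  f(0.762162) = 0.204895
  f'(0.762162) = 2.742673
  x_2 = 0.762162 - 0.204895/2.742673 = 0.687456
Iteration 3:
  f(0.687456) = 0.012344
  f'(0.687456) = 2.417786
  x_3 = 0.687456 - 0.012344/2.417786 = 0.682350
Iteration 4:
  f(0.682350) = 0.000054
  f'(0.682350) = 2.396805
  x_4 = 0.682350 - 0.000054/2.396805 = 0.682328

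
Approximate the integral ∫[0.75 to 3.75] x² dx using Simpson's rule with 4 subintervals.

f(x) = x²
a = 0.75, b = 3.75, n = 4
h = (b - a)/n = 0.750000

Simpson's rule: (h/3)[f(x₀) + 4f(x₁) + 2f(x₂) + ... + f(xₙ)]

x_0 = 0.7500, f(x_0) = 0.562500, coefficient = 1
x_1 = 1.5000, f(x_1) = 2.250000, coefficient = 4
x_2 = 2.2500, f(x_2) = 5.062500, coefficient = 2
x_3 = 3.0000, f(x_3) = 9.000000, coefficient = 4
x_4 = 3.7500, f(x_4) = 14.062500, coefficient = 1

I ≈ (0.750000/3) × 69.750000 = 17.437500
Exact value: 17.437500
Error: 0.000000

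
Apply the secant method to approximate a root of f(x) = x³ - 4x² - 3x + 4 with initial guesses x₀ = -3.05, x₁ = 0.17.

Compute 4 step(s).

f(x) = x³ - 4x² - 3x + 4
x₀ = -3.05, x₁ = 0.17

Secant formula: x_{n+1} = x_n - f(x_n)(x_n - x_{n-1})/(f(x_n) - f(x_{n-1}))

Iteration 1:
  f(-3.050000) = -52.432625
  f(0.170000) = 3.379313
  x_2 = 0.170000 - 3.379313×(0.170000 - (-3.050000))/(3.379313 - (-52.432625))
       = -0.024965
Iteration 2:
  f(0.170000) = 3.379313
  f(-0.024965) = 4.072387
  x_3 = -0.024965 - 4.072387×(-0.024965 - 0.170000)/(4.072387 - 3.379313)
       = 1.120618
Iteration 3:
  f(-0.024965) = 4.072387
  f(1.120618) = -2.977736
  x_4 = 1.120618 - (-2.977736)×(1.120618 - (-0.024965))/(-2.977736 - 4.072387)
       = 0.636762
Iteration 4:
  f(1.120618) = -2.977736
  f(0.636762) = 0.726037
  x_5 = 0.636762 - 0.726037×(0.636762 - 1.120618)/(0.726037 - (-2.977736))
       = 0.731610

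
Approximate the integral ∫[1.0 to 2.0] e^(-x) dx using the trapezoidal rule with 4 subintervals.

f(x) = e^(-x)
a = 1.0, b = 2.0, n = 4
h = (b - a)/n = 0.250000

Trapezoidal rule: (h/2)[f(x₀) + 2f(x₁) + 2f(x₂) + ... + f(xₙ)]

x_0 = 1.0000, f(x_0) = 0.367879, coefficient = 1
x_1 = 1.2500, f(x_1) = 0.286505, coefficient = 2
x_2 = 1.5000, f(x_2) = 0.223130, coefficient = 2
x_3 = 1.7500, f(x_3) = 0.173774, coefficient = 2
x_4 = 2.0000, f(x_4) = 0.135335, coefficient = 1

I ≈ (0.250000/2) × 1.870033 = 0.233754
Exact value: 0.232544
Error: 0.001210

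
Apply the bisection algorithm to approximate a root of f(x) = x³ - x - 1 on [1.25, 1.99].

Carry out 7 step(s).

f(x) = x³ - x - 1
Initial interval: [1.25, 1.99]

Iteration 1:
  c_1 = (1.250000 + 1.990000)/2 = 1.620000
  f(c_1) = f(1.620000) = 1.631528
  f(a) × f(c) < 0, new interval: [1.250000, 1.620000]
Iteration 2:
  c_2 = (1.250000 + 1.620000)/2 = 1.435000
  f(c_2) = f(1.435000) = 0.519988
  f(a) × f(c) < 0, new interval: [1.250000, 1.435000]
Iteration 3:
  c_3 = (1.250000 + 1.435000)/2 = 1.342500
  f(c_3) = f(1.342500) = 0.077096
  f(a) × f(c) < 0, new interval: [1.250000, 1.342500]
Iteration 4:
  c_4 = (1.250000 + 1.342500)/2 = 1.296250
  f(c_4) = f(1.296250) = -0.118208
  f(a) × f(c) ≥ 0, new interval: [1.296250, 1.342500]
Iteration 5:
  c_5 = (1.296250 + 1.342500)/2 = 1.319375
  f(c_5) = f(1.319375) = -0.022672
  f(a) × f(c) ≥ 0, new interval: [1.319375, 1.342500]
Iteration 6:
  c_6 = (1.319375 + 1.342500)/2 = 1.330938
  f(c_6) = f(1.330938) = 0.026678
  f(a) × f(c) < 0, new interval: [1.319375, 1.330938]
Iteration 7:
  c_7 = (1.319375 + 1.330938)/2 = 1.325156
  f(c_7) = f(1.325156) = 0.001870
  f(a) × f(c) < 0, new interval: [1.319375, 1.325156]

After 7 iteration(s), the approximation is c_7 = 1.325156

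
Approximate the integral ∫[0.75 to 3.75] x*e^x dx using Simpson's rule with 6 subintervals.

f(x) = x*e^x
a = 0.75, b = 3.75, n = 6
h = (b - a)/n = 0.500000

Simpson's rule: (h/3)[f(x₀) + 4f(x₁) + 2f(x₂) + ... + f(xₙ)]

x_0 = 0.7500, f(x_0) = 1.587750, coefficient = 1
x_1 = 1.2500, f(x_1) = 4.362929, coefficient = 4
x_2 = 1.7500, f(x_2) = 10.070555, coefficient = 2
x_3 = 2.2500, f(x_3) = 21.347406, coefficient = 4
x_4 = 2.7500, f(x_4) = 43.017238, coefficient = 2
x_5 = 3.2500, f(x_5) = 83.818605, coefficient = 4
x_6 = 3.7500, f(x_6) = 159.454058, coefficient = 1

I ≈ (0.500000/3) × 705.333148 = 117.555525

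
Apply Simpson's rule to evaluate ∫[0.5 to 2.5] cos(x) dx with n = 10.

f(x) = cos(x)
a = 0.5, b = 2.5, n = 10
h = (b - a)/n = 0.200000

Simpson's rule: (h/3)[f(x₀) + 4f(x₁) + 2f(x₂) + ... + f(xₙ)]

x_0 = 0.5000, f(x_0) = 0.877583, coefficient = 1
x_1 = 0.7000, f(x_1) = 0.764842, coefficient = 4
x_2 = 0.9000, f(x_2) = 0.621610, coefficient = 2
x_3 = 1.1000, f(x_3) = 0.453596, coefficient = 4
x_4 = 1.3000, f(x_4) = 0.267499, coefficient = 2
x_5 = 1.5000, f(x_5) = 0.070737, coefficient = 4
x_6 = 1.7000, f(x_6) = -0.128844, coefficient = 2
x_7 = 1.9000, f(x_7) = -0.323290, coefficient = 4
x_8 = 2.1000, f(x_8) = -0.504846, coefficient = 2
x_9 = 2.3000, f(x_9) = -0.666276, coefficient = 4
x_10 = 2.5000, f(x_10) = -0.801144, coefficient = 1

I ≈ (0.200000/3) × 1.785715 = 0.119048
Exact value: 0.119047
Error: 0.000001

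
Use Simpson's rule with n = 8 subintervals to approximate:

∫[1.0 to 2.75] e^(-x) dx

f(x) = e^(-x)
a = 1.0, b = 2.75, n = 8
h = (b - a)/n = 0.218750

Simpson's rule: (h/3)[f(x₀) + 4f(x₁) + 2f(x₂) + ... + f(xₙ)]

x_0 = 1.0000, f(x_0) = 0.367879, coefficient = 1
x_1 = 1.2188, f(x_1) = 0.295599, coefficient = 4
x_2 = 1.4375, f(x_2) = 0.237521, coefficient = 2
x_3 = 1.6562, f(x_3) = 0.190853, coefficient = 4
x_4 = 1.8750, f(x_4) = 0.153355, coefficient = 2
x_5 = 2.0938, f(x_5) = 0.123224, coefficient = 4
x_6 = 2.3125, f(x_6) = 0.099013, coefficient = 2
x_7 = 2.5312, f(x_7) = 0.079560, coefficient = 4
x_8 = 2.7500, f(x_8) = 0.063928, coefficient = 1

I ≈ (0.218750/3) × 4.168532 = 0.303955
Exact value: 0.303952
Error: 0.000004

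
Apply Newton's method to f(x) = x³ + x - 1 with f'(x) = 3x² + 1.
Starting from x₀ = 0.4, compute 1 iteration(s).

f(x) = x³ + x - 1
f'(x) = 3x² + 1
x₀ = 0.4

Newton-Raphson formula: x_{n+1} = x_n - f(x_n)/f'(x_n)

Iteration 1:
  f(0.400000) = -0.536000
  f'(0.400000) = 1.480000
  x_1 = 0.400000 - (-0.536000)/1.480000 = 0.762162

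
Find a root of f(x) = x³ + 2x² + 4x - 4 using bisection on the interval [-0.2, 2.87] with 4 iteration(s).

f(x) = x³ + 2x² + 4x - 4
Initial interval: [-0.2, 2.87]

Iteration 1:
  c_1 = (-0.200000 + 2.870000)/2 = 1.335000
  f(c_1) = f(1.335000) = 7.283720
  f(a) × f(c) < 0, new interval: [-0.200000, 1.335000]
Iteration 2:
  c_2 = (-0.200000 + 1.335000)/2 = 0.567500
  f(c_2) = f(0.567500) = -0.903121
  f(a) × f(c) ≥ 0, new interval: [0.567500, 1.335000]
Iteration 3:
  c_3 = (0.567500 + 1.335000)/2 = 0.951250
  f(c_3) = f(0.951250) = 2.475517
  f(a) × f(c) < 0, new interval: [0.567500, 0.951250]
Iteration 4:
  c_4 = (0.567500 + 0.951250)/2 = 0.759375
  f(c_4) = f(0.759375) = 0.628695
  f(a) × f(c) < 0, new interval: [0.567500, 0.759375]

After 4 iteration(s), the approximation is c_4 = 0.759375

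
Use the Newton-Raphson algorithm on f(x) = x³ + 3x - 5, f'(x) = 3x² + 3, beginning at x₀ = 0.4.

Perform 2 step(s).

f(x) = x³ + 3x - 5
f'(x) = 3x² + 3
x₀ = 0.4

Newton-Raphson formula: x_{n+1} = x_n - f(x_n)/f'(x_n)

Iteration 1:
  f(0.400000) = -3.736000
  f'(0.400000) = 3.480000
  x_1 = 0.400000 - (-3.736000)/3.480000 = 1.473563
Iteration 2:
  f(1.473563) = 2.620368
  f'(1.473563) = 9.514166
  x_2 = 1.473563 - 2.620368/9.514166 = 1.198146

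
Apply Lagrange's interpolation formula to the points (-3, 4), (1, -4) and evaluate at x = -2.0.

Lagrange interpolation formula:
P(x) = Σ yᵢ × Lᵢ(x)
where Lᵢ(x) = Π_{j≠i} (x - xⱼ)/(xᵢ - xⱼ)

L_0(-2.0) = (-2.0 - 1)/(-3 - 1) = 0.750000
L_1(-2.0) = (-2.0 - (-3))/(1 - (-3)) = 0.250000

P(-2.0) = 4×L_0(-2.0) + (-4)×L_1(-2.0)
P(-2.0) = 2.000000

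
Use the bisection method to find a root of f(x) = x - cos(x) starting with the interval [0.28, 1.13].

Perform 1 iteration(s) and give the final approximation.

f(x) = x - cos(x)
Initial interval: [0.28, 1.13]

Iteration 1:
  c_1 = (0.280000 + 1.130000)/2 = 0.705000
  f(c_1) = f(0.705000) = -0.056612
  f(a) × f(c) ≥ 0, new interval: [0.705000, 1.130000]

After 1 iteration(s), the approximation is c_1 = 0.705000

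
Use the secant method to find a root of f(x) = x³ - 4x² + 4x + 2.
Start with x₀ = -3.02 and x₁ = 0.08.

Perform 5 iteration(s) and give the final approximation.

f(x) = x³ - 4x² + 4x + 2
x₀ = -3.02, x₁ = 0.08

Secant formula: x_{n+1} = x_n - f(x_n)(x_n - x_{n-1})/(f(x_n) - f(x_{n-1}))

Iteration 1:
  f(-3.020000) = -74.105208
  f(0.080000) = 2.294912
  x_2 = 0.080000 - 2.294912×(0.080000 - (-3.020000))/(2.294912 - (-74.105208))
       = -0.013118
Iteration 2:
  f(0.080000) = 2.294912
  f(-0.013118) = 1.946837
  x_3 = -0.013118 - 1.946837×(-0.013118 - 0.080000)/(1.946837 - 2.294912)
       = -0.533942
Iteration 3:
  f(-0.013118) = 1.946837
  f(-0.533942) = -1.428368
  x_4 = -0.533942 - (-1.428368)×(-0.533942 - (-0.013118))/(-1.428368 - 1.946837)
       = -0.313532
Iteration 4:
  f(-0.533942) = -1.428368
  f(-0.313532) = 0.321840
  x_5 = -0.313532 - 0.321840×(-0.313532 - (-0.533942))/(0.321840 - (-1.428368))
       = -0.354063
Iteration 5:
  f(-0.313532) = 0.321840
  f(-0.354063) = 0.037922
  x_6 = -0.354063 - 0.037922×(-0.354063 - (-0.313532))/(0.037922 - 0.321840)
       = -0.359476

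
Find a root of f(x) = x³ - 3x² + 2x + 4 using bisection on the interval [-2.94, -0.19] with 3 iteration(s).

f(x) = x³ - 3x² + 2x + 4
Initial interval: [-2.94, -0.19]

Iteration 1:
  c_1 = (-2.940000 + (-0.190000))/2 = -1.565000
  f(c_1) = f(-1.565000) = -10.310712
  f(a) × f(c) ≥ 0, new interval: [-1.565000, -0.190000]
Iteration 2:
  c_2 = (-1.565000 + (-0.190000))/2 = -0.877500
  f(c_2) = f(-0.877500) = -0.740699
  f(a) × f(c) ≥ 0, new interval: [-0.877500, -0.190000]
Iteration 3:
  c_3 = (-0.877500 + (-0.190000))/2 = -0.533750
  f(c_3) = f(-0.533750) = 1.925773
  f(a) × f(c) < 0, new interval: [-0.877500, -0.533750]

After 3 iteration(s), the approximation is c_3 = -0.533750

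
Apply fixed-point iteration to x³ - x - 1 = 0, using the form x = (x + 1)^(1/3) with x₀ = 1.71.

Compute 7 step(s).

Equation: x³ - x - 1 = 0
Fixed-point form: x = (x + 1)^(1/3)
x₀ = 1.71

x_1 = g(1.710000) = 1.394194
x_2 = g(1.394194) = 1.337785
x_3 = g(1.337785) = 1.327195
x_4 = g(1.327195) = 1.325188
x_5 = g(1.325188) = 1.324807
x_6 = g(1.324807) = 1.324735
x_7 = g(1.324735) = 1.324721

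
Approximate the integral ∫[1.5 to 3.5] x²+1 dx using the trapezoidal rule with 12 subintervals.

f(x) = x²+1
a = 1.5, b = 3.5, n = 12
h = (b - a)/n = 0.166667

Trapezoidal rule: (h/2)[f(x₀) + 2f(x₁) + 2f(x₂) + ... + f(xₙ)]

x_0 = 1.5000, f(x_0) = 3.250000, coefficient = 1
x_1 = 1.6667, f(x_1) = 3.777778, coefficient = 2
x_2 = 1.8333, f(x_2) = 4.361111, coefficient = 2
x_3 = 2.0000, f(x_3) = 5.000000, coefficient = 2
x_4 = 2.1667, f(x_4) = 5.694444, coefficient = 2
x_5 = 2.3333, f(x_5) = 6.444444, coefficient = 2
x_6 = 2.5000, f(x_6) = 7.250000, coefficient = 2
x_7 = 2.6667, f(x_7) = 8.111111, coefficient = 2
x_8 = 2.8333, f(x_8) = 9.027778, coefficient = 2
x_9 = 3.0000, f(x_9) = 10.000000, coefficient = 2
x_10 = 3.1667, f(x_10) = 11.027778, coefficient = 2
x_11 = 3.3333, f(x_11) = 12.111111, coefficient = 2
x_12 = 3.5000, f(x_12) = 13.250000, coefficient = 1

I ≈ (0.166667/2) × 182.111111 = 15.175926
Exact value: 15.166667
Error: 0.009259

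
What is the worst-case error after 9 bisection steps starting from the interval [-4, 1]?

Bisection error bound: |error| ≤ (b-a)/2^n
|error| ≤ (1 - (-4))/2^9 = 5/2^9
|error| ≤ 0.0097656250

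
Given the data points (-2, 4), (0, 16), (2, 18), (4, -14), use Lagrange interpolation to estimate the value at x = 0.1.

Lagrange interpolation formula:
P(x) = Σ yᵢ × Lᵢ(x)
where Lᵢ(x) = Π_{j≠i} (x - xⱼ)/(xᵢ - xⱼ)

L_0(0.1) = (0.1 - 0)/(-2 - 0) × (0.1 - 2)/(-2 - 2) × (0.1 - 4)/(-2 - 4) = -0.015438
L_1(0.1) = (0.1 - (-2))/(0 - (-2)) × (0.1 - 2)/(0 - 2) × (0.1 - 4)/(0 - 4) = 0.972562
L_2(0.1) = (0.1 - (-2))/(2 - (-2)) × (0.1 - 0)/(2 - 0) × (0.1 - 4)/(2 - 4) = 0.051188
L_3(0.1) = (0.1 - (-2))/(4 - (-2)) × (0.1 - 0)/(4 - 0) × (0.1 - 2)/(4 - 2) = -0.008313

P(0.1) = 4×L_0(0.1) + 16×L_1(0.1) + 18×L_2(0.1) + (-14)×L_3(0.1)
P(0.1) = 16.537000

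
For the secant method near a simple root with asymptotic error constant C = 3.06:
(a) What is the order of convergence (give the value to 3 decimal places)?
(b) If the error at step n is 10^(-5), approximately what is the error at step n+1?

(a) Secant method has superlinear convergence with order φ = (1+√5)/2 ≈ 1.618.
    This means |e_{n+1}| ≈ C|e_n|^1.618.

(b) With |e_n| = 10^(-5) and C = 3.06:
    |e_{n+1}| ≈ 3.06 × (10^(-5))^1.618 = 3.06 × 10^(-8.09)

(a) ≈ 1.618 (golden ratio); (b) |e_{n+1}| ≈ 2.486e-08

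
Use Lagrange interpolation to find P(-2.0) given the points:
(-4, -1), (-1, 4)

Lagrange interpolation formula:
P(x) = Σ yᵢ × Lᵢ(x)
where Lᵢ(x) = Π_{j≠i} (x - xⱼ)/(xᵢ - xⱼ)

L_0(-2.0) = (-2.0 - (-1))/(-4 - (-1)) = 0.333333
L_1(-2.0) = (-2.0 - (-4))/(-1 - (-4)) = 0.666667

P(-2.0) = (-1)×L_0(-2.0) + 4×L_1(-2.0)
P(-2.0) = 2.333333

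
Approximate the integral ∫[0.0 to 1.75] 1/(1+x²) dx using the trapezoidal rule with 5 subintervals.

f(x) = 1/(1+x²)
a = 0.0, b = 1.75, n = 5
h = (b - a)/n = 0.350000

Trapezoidal rule: (h/2)[f(x₀) + 2f(x₁) + 2f(x₂) + ... + f(xₙ)]

x_0 = 0.0000, f(x_0) = 1.000000, coefficient = 1
x_1 = 0.3500, f(x_1) = 0.890869, coefficient = 2
x_2 = 0.7000, f(x_2) = 0.671141, coefficient = 2
x_3 = 1.0500, f(x_3) = 0.475624, coefficient = 2
x_4 = 1.4000, f(x_4) = 0.337838, coefficient = 2
x_5 = 1.7500, f(x_5) = 0.246154, coefficient = 1

I ≈ (0.350000/2) × 5.997097 = 1.049492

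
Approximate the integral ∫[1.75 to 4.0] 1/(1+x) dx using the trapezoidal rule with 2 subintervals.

f(x) = 1/(1+x)
a = 1.75, b = 4.0, n = 2
h = (b - a)/n = 1.125000

Trapezoidal rule: (h/2)[f(x₀) + 2f(x₁) + 2f(x₂) + ... + f(xₙ)]

x_0 = 1.7500, f(x_0) = 0.363636, coefficient = 1
x_1 = 2.8750, f(x_1) = 0.258065, coefficient = 2
x_2 = 4.0000, f(x_2) = 0.200000, coefficient = 1

I ≈ (1.125000/2) × 1.079765 = 0.607368
Exact value: 0.597837
Error: 0.009531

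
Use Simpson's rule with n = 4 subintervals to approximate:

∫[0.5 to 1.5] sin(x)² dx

f(x) = sin(x)²
a = 0.5, b = 1.5, n = 4
h = (b - a)/n = 0.250000

Simpson's rule: (h/3)[f(x₀) + 4f(x₁) + 2f(x₂) + ... + f(xₙ)]

x_0 = 0.5000, f(x_0) = 0.229849, coefficient = 1
x_1 = 0.7500, f(x_1) = 0.464631, coefficient = 4
x_2 = 1.0000, f(x_2) = 0.708073, coefficient = 2
x_3 = 1.2500, f(x_3) = 0.900572, coefficient = 4
x_4 = 1.5000, f(x_4) = 0.994996, coefficient = 1

I ≈ (0.250000/3) × 8.101805 = 0.675150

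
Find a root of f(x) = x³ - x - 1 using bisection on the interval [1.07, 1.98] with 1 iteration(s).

f(x) = x³ - x - 1
Initial interval: [1.07, 1.98]

Iteration 1:
  c_1 = (1.070000 + 1.980000)/2 = 1.525000
  f(c_1) = f(1.525000) = 1.021578
  f(a) × f(c) < 0, new interval: [1.070000, 1.525000]

After 1 iteration(s), the approximation is c_1 = 1.525000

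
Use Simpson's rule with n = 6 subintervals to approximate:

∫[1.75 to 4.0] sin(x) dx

f(x) = sin(x)
a = 1.75, b = 4.0, n = 6
h = (b - a)/n = 0.375000

Simpson's rule: (h/3)[f(x₀) + 4f(x₁) + 2f(x₂) + ... + f(xₙ)]

x_0 = 1.7500, f(x_0) = 0.983986, coefficient = 1
x_1 = 2.1250, f(x_1) = 0.850320, coefficient = 4
x_2 = 2.5000, f(x_2) = 0.598472, coefficient = 2
x_3 = 2.8750, f(x_3) = 0.263446, coefficient = 4
x_4 = 3.2500, f(x_4) = -0.108195, coefficient = 2
x_5 = 3.6250, f(x_5) = -0.464799, coefficient = 4
x_6 = 4.0000, f(x_6) = -0.756802, coefficient = 1

I ≈ (0.375000/3) × 3.803605 = 0.475451
Exact value: 0.475398
Error: 0.000053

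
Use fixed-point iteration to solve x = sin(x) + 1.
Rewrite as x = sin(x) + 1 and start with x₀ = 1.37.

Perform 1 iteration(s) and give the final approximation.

Equation: x = sin(x) + 1
Fixed-point form: x = sin(x) + 1
x₀ = 1.37

x_1 = g(1.370000) = 1.979908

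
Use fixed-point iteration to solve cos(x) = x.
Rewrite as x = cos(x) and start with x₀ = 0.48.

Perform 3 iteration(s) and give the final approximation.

Equation: cos(x) = x
Fixed-point form: x = cos(x)
x₀ = 0.48

x_1 = g(0.480000) = 0.886995
x_2 = g(0.886995) = 0.631744
x_3 = g(0.631744) = 0.806999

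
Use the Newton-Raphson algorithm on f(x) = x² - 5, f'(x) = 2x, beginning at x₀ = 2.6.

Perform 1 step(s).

f(x) = x² - 5
f'(x) = 2x
x₀ = 2.6

Newton-Raphson formula: x_{n+1} = x_n - f(x_n)/f'(x_n)

Iteration 1:
  f(2.600000) = 1.760000
  f'(2.600000) = 5.200000
  x_1 = 2.600000 - 1.760000/5.200000 = 2.261538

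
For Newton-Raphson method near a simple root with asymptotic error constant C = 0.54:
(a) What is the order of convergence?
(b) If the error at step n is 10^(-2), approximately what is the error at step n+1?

(a) Newton-Raphson has quadratic (order 2) convergence near simple roots.
    This means |e_{n+1}| ≈ C|e_n|².

(b) With |e_n| = 10^(-2) and C = 0.54:
    |e_{n+1}| ≈ 0.54 × (10^(-2))² = 0.54 × 10^(-4)

(a) 2 (quadratic); (b) |e_{n+1}| ≈ 5.400e-05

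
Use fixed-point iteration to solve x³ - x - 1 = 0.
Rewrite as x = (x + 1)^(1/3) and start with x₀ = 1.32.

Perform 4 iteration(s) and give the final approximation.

Equation: x³ - x - 1 = 0
Fixed-point form: x = (x + 1)^(1/3)
x₀ = 1.32

x_1 = g(1.320000) = 1.323821
x_2 = g(1.323821) = 1.324548
x_3 = g(1.324548) = 1.324686
x_4 = g(1.324686) = 1.324712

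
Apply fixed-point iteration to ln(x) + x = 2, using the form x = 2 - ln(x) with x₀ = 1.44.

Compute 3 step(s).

Equation: ln(x) + x = 2
Fixed-point form: x = 2 - ln(x)
x₀ = 1.44

x_1 = g(1.440000) = 1.635357
x_2 = g(1.635357) = 1.508139
x_3 = g(1.508139) = 1.589124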